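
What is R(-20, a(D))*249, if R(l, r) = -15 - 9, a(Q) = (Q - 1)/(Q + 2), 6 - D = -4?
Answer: -5976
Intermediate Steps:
D = 10 (D = 6 - 1*(-4) = 6 + 4 = 10)
a(Q) = (-1 + Q)/(2 + Q)
R(l, r) = -24
R(-20, a(D))*249 = -24*249 = -5976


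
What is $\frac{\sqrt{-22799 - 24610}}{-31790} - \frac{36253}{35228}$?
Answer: $- \frac{36253}{35228} - \frac{i \sqrt{47409}}{31790} \approx -1.0291 - 0.0068492 i$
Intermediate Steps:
$\frac{\sqrt{-22799 - 24610}}{-31790} - \frac{36253}{35228} = \sqrt{-47409} \left(- \frac{1}{31790}\right) - \frac{36253}{35228} = i \sqrt{47409} \left(- \frac{1}{31790}\right) - \frac{36253}{35228} = - \frac{i \sqrt{47409}}{31790} - \frac{36253}{35228} = - \frac{36253}{35228} - \frac{i \sqrt{47409}}{31790}$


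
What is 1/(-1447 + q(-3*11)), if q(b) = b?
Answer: -1/1480 ≈ -0.00067568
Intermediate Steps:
1/(-1447 + q(-3*11)) = 1/(-1447 - 3*11) = 1/(-1447 - 33) = 1/(-1480) = -1/1480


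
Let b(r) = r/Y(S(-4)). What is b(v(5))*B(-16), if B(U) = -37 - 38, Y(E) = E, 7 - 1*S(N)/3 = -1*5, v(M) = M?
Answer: -125/12 ≈ -10.417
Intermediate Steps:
S(N) = 36 (S(N) = 21 - (-3)*5 = 21 - 3*(-5) = 21 + 15 = 36)
B(U) = -75
b(r) = r/36
b(v(5))*B(-16) = ((1/36)*5)*(-75) = (5/36)*(-75) = -125/12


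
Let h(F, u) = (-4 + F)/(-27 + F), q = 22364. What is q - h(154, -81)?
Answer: 2840078/127 ≈ 22363.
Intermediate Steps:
h(F, u) = (-4 + F)/(-27 + F)
q - h(154, -81) = 22364 - (-4 + 154)/(-27 + 154) = 22364 - 150/127 = 2840078/127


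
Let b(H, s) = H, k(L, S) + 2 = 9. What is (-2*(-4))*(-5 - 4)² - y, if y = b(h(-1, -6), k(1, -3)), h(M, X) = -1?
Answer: 649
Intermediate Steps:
k(L, S) = 7 (k(L, S) = -2 + 9 = 7)
y = -1
(-2*(-4))*(-5 - 4)² - y = (-2*(-4))*(-5 - 4)² - 1*(-1) = 8*(-9)² + 1 = 8*81 + 1 = 648 + 1 = 649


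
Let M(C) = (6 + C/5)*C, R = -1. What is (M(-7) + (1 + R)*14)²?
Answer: 25921/25 ≈ 1036.8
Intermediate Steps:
M(C) = C*(6 + C/5) (M(C) = (6 + C*(⅕))*C = (6 + C/5)*C = C*(6 + C/5))
(M(-7) + (1 + R)*14)² = ((⅕)*(-7)*(30 - 7) + (1 - 1)*14)² = ((⅕)*(-7)*23 + 0*14)² = (-161/5 + 0)² = (-161/5)² = 25921/25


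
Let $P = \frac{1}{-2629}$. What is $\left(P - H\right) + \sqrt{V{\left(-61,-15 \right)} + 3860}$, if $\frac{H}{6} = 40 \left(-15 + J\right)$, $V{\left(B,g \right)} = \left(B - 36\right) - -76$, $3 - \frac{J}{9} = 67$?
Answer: $\frac{372897359}{2629} + \sqrt{3839} \approx 1.419 \cdot 10^{5}$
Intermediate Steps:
$J = -576$ ($J = 27 - 603 = -576$)
$P = - \frac{1}{2629} \approx -0.00038037$
$V{\left(B,g \right)} = 40 + B$ ($V{\left(B,g \right)} = \left(B - 36\right) + 76 = \left(-36 + B\right) + 76 = 40 + B$)
$H = -141840$ ($H = 6 \cdot 40 \left(-15 - 576\right) = 6 \cdot 40 \left(-591\right) = 6 \left(-23640\right) = -141840$)
$\left(P - H\right) + \sqrt{V{\left(-61,-15 \right)} + 3860} = \left(- \frac{1}{2629} - -141840\right) + \sqrt{\left(40 - 61\right) + 3860} = \left(- \frac{1}{2629} + 141840\right) + \sqrt{-21 + 3860} = \frac{372897359}{2629} + \sqrt{3839}$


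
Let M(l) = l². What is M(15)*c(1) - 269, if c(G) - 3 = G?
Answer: 631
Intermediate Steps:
c(G) = 3 + G
M(15)*c(1) - 269 = 15²*(3 + 1) - 269 = 225*4 - 269 = 900 - 269 = 631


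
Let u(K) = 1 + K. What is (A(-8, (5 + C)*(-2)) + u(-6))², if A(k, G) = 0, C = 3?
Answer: 25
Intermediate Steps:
(A(-8, (5 + C)*(-2)) + u(-6))² = (0 + (1 - 6))² = (0 - 5)² = (-5)² = 25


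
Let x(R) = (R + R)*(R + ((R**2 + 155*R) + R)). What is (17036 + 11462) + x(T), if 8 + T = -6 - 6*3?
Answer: 284498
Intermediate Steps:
T = -32 (T = -8 + (-6 - 6*3) = -8 + (-6 - 18) = -8 - 24 = -32)
x(R) = 2*R*(R**2 + 157*R) (x(R) = (2*R)*(R + (R**2 + 156*R)) = (2*R)*(R**2 + 157*R) = 2*R*(R**2 + 157*R))
(17036 + 11462) + x(T) = (17036 + 11462) + 2*(-32)**2*(157 - 32) = 28498 + 2*1024*125 = 28498 + 256000 = 284498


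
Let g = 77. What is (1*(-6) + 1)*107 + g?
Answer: -458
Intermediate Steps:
(1*(-6) + 1)*107 + g = (1*(-6) + 1)*107 + 77 = (-6 + 1)*107 + 77 = -5*107 + 77 = -535 + 77 = -458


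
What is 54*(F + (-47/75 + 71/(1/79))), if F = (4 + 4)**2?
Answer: 7657704/25 ≈ 3.0631e+5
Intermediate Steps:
F = 64 (F = 8**2 = 64)
54*(F + (-47/75 + 71/(1/79))) = 54*(64 + (-47/75 + 71/(1/79))) = 54*(64 + (-47*1/75 + 71/(1/79))) = 54*(64 + (-47/75 + 71*79)) = 54*(64 + (-47/75 + 5609)) = 54*(64 + 420628/75) = 54*(425428/75) = 7657704/25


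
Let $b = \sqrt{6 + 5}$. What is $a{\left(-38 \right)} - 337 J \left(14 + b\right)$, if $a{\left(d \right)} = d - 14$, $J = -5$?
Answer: $23538 + 1685 \sqrt{11} \approx 29127.0$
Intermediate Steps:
$b = \sqrt{11} \approx 3.3166$
$a{\left(d \right)} = -14 + d$ ($a{\left(d \right)} = d - 14 = -14 + d$)
$a{\left(-38 \right)} - 337 J \left(14 + b\right) = \left(-14 - 38\right) - 337 \left(- 5 \left(14 + \sqrt{11}\right)\right) = -52 - 337 \left(-70 - 5 \sqrt{11}\right) = -52 + \left(23590 + 1685 \sqrt{11}\right) = 23538 + 1685 \sqrt{11}$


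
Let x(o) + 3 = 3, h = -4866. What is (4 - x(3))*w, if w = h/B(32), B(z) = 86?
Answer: -9732/43 ≈ -226.33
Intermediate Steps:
x(o) = 0 (x(o) = -3 + 3 = 0)
w = -2433/43 (w = -4866/86 = -4866*1/86 = -2433/43 ≈ -56.581)
(4 - x(3))*w = (4 - 1*0)*(-2433/43) = (4 + 0)*(-2433/43) = 4*(-2433/43) = -9732/43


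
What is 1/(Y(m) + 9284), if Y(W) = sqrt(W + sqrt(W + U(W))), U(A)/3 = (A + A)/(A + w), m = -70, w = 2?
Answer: 17/(157828 + sqrt(17)*sqrt(-1190 + I*sqrt(18445))) ≈ 0.00010771 - 9.7216e-8*I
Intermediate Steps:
U(A) = 6*A/(2 + A) (U(A) = 3*((A + A)/(A + 2)) = 3*((2*A)/(2 + A)) = 3*(2*A/(2 + A)) = 6*A/(2 + A))
Y(W) = sqrt(W + sqrt(W + 6*W/(2 + W)))
1/(Y(m) + 9284) = 1/(sqrt(-70 + sqrt(-70*(8 - 70)/(2 - 70))) + 9284) = 1/(sqrt(-70 + sqrt(-70*(-62)/(-68))) + 9284) = 1/(sqrt(-70 + sqrt(-70*(-1/68)*(-62))) + 9284) = 1/(sqrt(-70 + sqrt(-1085/17)) + 9284) = 1/(sqrt(-70 + I*sqrt(18445)/17) + 9284) = 1/(9284 + sqrt(-70 + I*sqrt(18445)/17))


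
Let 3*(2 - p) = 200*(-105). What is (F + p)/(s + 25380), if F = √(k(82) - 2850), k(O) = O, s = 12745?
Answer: 7002/38125 + 4*I*√173/38125 ≈ 0.18366 + 0.00138*I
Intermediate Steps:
p = 7002 (p = 2 - 200*(-105)/3 = 2 - ⅓*(-21000) = 2 + 7000 = 7002)
F = 4*I*√173 (F = √(82 - 2850) = √(-2768) = 4*I*√173 ≈ 52.612*I)
(F + p)/(s + 25380) = (4*I*√173 + 7002)/(12745 + 25380) = (7002 + 4*I*√173)/38125 = (7002 + 4*I*√173)*(1/38125) = 7002/38125 + 4*I*√173/38125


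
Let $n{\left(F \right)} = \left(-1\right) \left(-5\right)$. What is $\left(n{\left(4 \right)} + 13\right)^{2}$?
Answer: $324$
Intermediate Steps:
$n{\left(F \right)} = 5$
$\left(n{\left(4 \right)} + 13\right)^{2} = \left(5 + 13\right)^{2} = 18^{2} = 324$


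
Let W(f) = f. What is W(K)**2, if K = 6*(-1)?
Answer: 36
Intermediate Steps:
K = -6
W(K)**2 = (-6)**2 = 36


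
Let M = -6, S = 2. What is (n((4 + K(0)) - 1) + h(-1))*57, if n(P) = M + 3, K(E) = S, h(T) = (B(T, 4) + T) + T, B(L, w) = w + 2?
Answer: 57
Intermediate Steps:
B(L, w) = 2 + w
h(T) = 6 + 2*T (h(T) = ((2 + 4) + T) + T = (6 + T) + T = 6 + 2*T)
K(E) = 2
n(P) = -3 (n(P) = -6 + 3 = -3)
(n((4 + K(0)) - 1) + h(-1))*57 = (-3 + (6 + 2*(-1)))*57 = (-3 + (6 - 2))*57 = (-3 + 4)*57 = 1*57 = 57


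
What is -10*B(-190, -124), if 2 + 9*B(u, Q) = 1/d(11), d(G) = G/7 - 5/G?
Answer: 475/387 ≈ 1.2274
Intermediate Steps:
d(G) = -5/G + G/7 (d(G) = G*(⅐) - 5/G = G/7 - 5/G = -5/G + G/7)
B(u, Q) = -95/774 (B(u, Q) = -2/9 + 1/(9*(-5/11 + (⅐)*11)) = -2/9 + 1/(9*(-5*1/11 + 11/7)) = -2/9 + 1/(9*(-5/11 + 11/7)) = -2/9 + 1/(9*(86/77)) = -2/9 + (⅑)*(77/86) = -2/9 + 77/774 = -95/774)
-10*B(-190, -124) = -10*(-95/774) = 475/387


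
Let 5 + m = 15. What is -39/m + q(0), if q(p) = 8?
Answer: 41/10 ≈ 4.1000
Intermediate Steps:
m = 10 (m = -5 + 15 = 10)
-39/m + q(0) = -39/10 + 8 = 41/10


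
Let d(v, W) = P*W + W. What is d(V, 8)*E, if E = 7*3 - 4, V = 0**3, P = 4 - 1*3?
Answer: 272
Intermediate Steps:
P = 1 (P = 4 - 3 = 1)
V = 0
d(v, W) = 2*W (d(v, W) = 1*W + W = W + W = 2*W)
E = 17 (E = 21 - 4 = 17)
d(V, 8)*E = (2*8)*17 = 16*17 = 272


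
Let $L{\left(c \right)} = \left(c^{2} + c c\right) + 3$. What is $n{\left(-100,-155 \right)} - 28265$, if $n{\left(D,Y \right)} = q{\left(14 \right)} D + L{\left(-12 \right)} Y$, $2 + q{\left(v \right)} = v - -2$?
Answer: $-74770$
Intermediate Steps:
$L{\left(c \right)} = 3 + 2 c^{2}$ ($L{\left(c \right)} = \left(c^{2} + c^{2}\right) + 3 = 2 c^{2} + 3 = 3 + 2 c^{2}$)
$q{\left(v \right)} = v$ ($q{\left(v \right)} = -2 + \left(v - -2\right) = -2 + \left(v + 2\right) = -2 + \left(2 + v\right) = v$)
$n{\left(D,Y \right)} = 14 D + 291 Y$ ($n{\left(D,Y \right)} = 14 D + \left(3 + 2 \left(-12\right)^{2}\right) Y = 14 D + \left(3 + 2 \cdot 144\right) Y = 14 D + \left(3 + 288\right) Y = 14 D + 291 Y$)
$n{\left(-100,-155 \right)} - 28265 = \left(14 \left(-100\right) + 291 \left(-155\right)\right) - 28265 = \left(-1400 - 45105\right) - 28265 = -46505 - 28265 = -74770$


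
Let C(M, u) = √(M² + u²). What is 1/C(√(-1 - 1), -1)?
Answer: -I ≈ -1.0*I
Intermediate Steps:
1/C(√(-1 - 1), -1) = 1/(√((√(-1 - 1))² + (-1)²)) = 1/(√((√(-2))² + 1)) = 1/(√((I*√2)² + 1)) = 1/(√(-2 + 1)) = 1/(√(-1)) = 1/I = -I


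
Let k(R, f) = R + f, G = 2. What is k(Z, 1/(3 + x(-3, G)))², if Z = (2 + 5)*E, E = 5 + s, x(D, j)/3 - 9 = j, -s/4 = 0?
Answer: 1590121/1296 ≈ 1226.9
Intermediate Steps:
s = 0 (s = -4*0 = 0)
x(D, j) = 27 + 3*j
E = 5 (E = 5 + 0 = 5)
Z = 35 (Z = (2 + 5)*5 = 7*5 = 35)
k(Z, 1/(3 + x(-3, G)))² = (35 + 1/(3 + (27 + 3*2)))² = (35 + 1/(3 + (27 + 6)))² = (35 + 1/(3 + 33))² = (35 + 1/36)² = (1261/36)² = 1590121/1296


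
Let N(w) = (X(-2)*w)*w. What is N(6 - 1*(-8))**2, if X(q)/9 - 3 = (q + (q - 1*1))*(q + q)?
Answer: 1646087184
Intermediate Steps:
X(q) = 27 + 18*q*(-1 + 2*q) (X(q) = 27 + 9*((q + (q - 1*1))*(q + q)) = 27 + 9*((q + (q - 1))*(2*q)) = 27 + 9*((q + (-1 + q))*(2*q)) = 27 + 9*((-1 + 2*q)*(2*q)) = 27 + 9*(2*q*(-1 + 2*q)) = 27 + 18*q*(-1 + 2*q))
N(w) = 207*w**2 (N(w) = ((27 - 18*(-2) + 36*(-2)**2)*w)*w = ((27 + 36 + 36*4)*w)*w = ((27 + 36 + 144)*w)*w = (207*w)*w = 207*w**2)
N(6 - 1*(-8))**2 = (207*(6 - 1*(-8))**2)**2 = (207*(6 + 8)**2)**2 = (207*14**2)**2 = (207*196)**2 = 40572**2 = 1646087184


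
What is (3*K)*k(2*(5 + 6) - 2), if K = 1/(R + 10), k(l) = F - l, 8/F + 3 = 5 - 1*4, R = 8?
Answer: -4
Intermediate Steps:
F = -4 (F = 8/(-3 + (5 - 1*4)) = 8/(-3 + (5 - 4)) = 8/(-3 + 1) = 8/(-2) = 8*(-1/2) = -4)
k(l) = -4 - l
K = 1/18 (K = 1/(8 + 10) = 1/18 ≈ 0.055556)
(3*K)*k(2*(5 + 6) - 2) = (3*(1/18))*(-4 - (2*(5 + 6) - 2)) = (-4 - (2*11 - 2))/6 = (-4 - (22 - 2))/6 = (-4 - 1*20)/6 = (-4 - 20)/6 = (1/6)*(-24) = -4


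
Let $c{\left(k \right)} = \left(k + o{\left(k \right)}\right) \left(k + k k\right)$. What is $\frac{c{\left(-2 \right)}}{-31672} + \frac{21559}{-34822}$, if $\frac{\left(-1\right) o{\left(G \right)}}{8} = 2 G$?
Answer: $- \frac{42806623}{68930149} \approx -0.62101$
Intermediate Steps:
$o{\left(G \right)} = - 16 G$ ($o{\left(G \right)} = - 8 \cdot 2 G = - 16 G$)
$c{\left(k \right)} = - 15 k \left(k + k^{2}\right)$ ($c{\left(k \right)} = \left(k - 16 k\right) \left(k + k k\right) = - 15 k \left(k + k^{2}\right)$)
$\frac{c{\left(-2 \right)}}{-31672} + \frac{21559}{-34822} = \frac{15 \left(-2\right)^{2} \left(-1 - -2\right)}{-31672} + \frac{21559}{-34822} = 15 \cdot 4 \left(-1 + 2\right) \left(- \frac{1}{31672}\right) + 21559 \left(- \frac{1}{34822}\right) = 15 \cdot 4 \cdot 1 \left(- \frac{1}{31672}\right) - \frac{21559}{34822} = 60 \left(- \frac{1}{31672}\right) - \frac{21559}{34822} = - \frac{15}{7918} - \frac{21559}{34822} = - \frac{42806623}{68930149}$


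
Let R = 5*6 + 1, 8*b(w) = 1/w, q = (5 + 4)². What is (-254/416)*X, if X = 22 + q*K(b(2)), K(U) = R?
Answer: -321691/208 ≈ -1546.6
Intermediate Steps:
q = 81 (q = 9² = 81)
b(w) = 1/(8*w) (b(w) = (1/w)/8 = 1/(8*w))
R = 31 (R = 30 + 1 = 31)
K(U) = 31
X = 2533 (X = 22 + 81*31 = 22 + 2511 = 2533)
(-254/416)*X = -254/416*2533 = -254*1/416*2533 = -127/208*2533 = -321691/208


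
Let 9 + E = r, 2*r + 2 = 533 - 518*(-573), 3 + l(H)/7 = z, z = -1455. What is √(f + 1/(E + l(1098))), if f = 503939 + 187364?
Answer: √53010439423948005/276915 ≈ 831.45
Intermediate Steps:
l(H) = -10206 (l(H) = -21 + 7*(-1455) = -21 - 10185 = -10206)
r = 297345/2 (r = -1 + (533 - 518*(-573))/2 = -1 + (533 + 296814)/2 = -1 + (½)*297347 = -1 + 297347/2 = 297345/2 ≈ 1.4867e+5)
E = 297327/2 (E = -9 + 297345/2 = 297327/2 ≈ 1.4866e+5)
f = 691303
√(f + 1/(E + l(1098))) = √(691303 + 1/(297327/2 - 10206)) = √(691303 + 1/(276915/2)) = √(691303 + 2/276915) = √(191432170247/276915) = √53010439423948005/276915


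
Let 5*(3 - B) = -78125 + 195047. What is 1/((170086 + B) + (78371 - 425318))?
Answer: -5/1001212 ≈ -4.9939e-6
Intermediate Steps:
B = -116907/5 (B = 3 - (-78125 + 195047)/5 = 3 - ⅕*116922 = 3 - 116922/5 = -116907/5 ≈ -23381.)
1/((170086 + B) + (78371 - 425318)) = 1/((170086 - 116907/5) + (78371 - 425318)) = 1/(733523/5 - 346947) = 1/(-1001212/5) = -5/1001212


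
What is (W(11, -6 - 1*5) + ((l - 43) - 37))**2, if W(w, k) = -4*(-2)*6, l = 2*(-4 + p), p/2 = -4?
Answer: 3136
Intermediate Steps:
p = -8 (p = 2*(-4) = -8)
l = -24 (l = 2*(-4 - 8) = 2*(-12) = -24)
W(w, k) = 48 (W(w, k) = 8*6 = 48)
(W(11, -6 - 1*5) + ((l - 43) - 37))**2 = (48 + ((-24 - 43) - 37))**2 = (48 + (-67 - 37))**2 = (48 - 104)**2 = (-56)**2 = 3136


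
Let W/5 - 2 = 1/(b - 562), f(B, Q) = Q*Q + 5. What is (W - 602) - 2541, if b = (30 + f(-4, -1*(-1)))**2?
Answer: -2299617/734 ≈ -3133.0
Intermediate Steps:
f(B, Q) = 5 + Q**2 (f(B, Q) = Q**2 + 5 = 5 + Q**2)
b = 1296 (b = (30 + (5 + (-1*(-1))**2))**2 = (30 + (5 + 1**2))**2 = (30 + (5 + 1))**2 = (30 + 6)**2 = 36**2 = 1296)
W = 7345/734 (W = 10 + 5/(1296 - 562) = 10 + 5/734 = 7345/734 ≈ 10.007)
(W - 602) - 2541 = (7345/734 - 602) - 2541 = -434523/734 - 2541 = -2299617/734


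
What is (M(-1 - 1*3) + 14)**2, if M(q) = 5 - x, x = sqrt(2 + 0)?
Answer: (19 - sqrt(2))**2 ≈ 309.26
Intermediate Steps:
x = sqrt(2) ≈ 1.4142
M(q) = 5 - sqrt(2)
(M(-1 - 1*3) + 14)**2 = ((5 - sqrt(2)) + 14)**2 = (19 - sqrt(2))**2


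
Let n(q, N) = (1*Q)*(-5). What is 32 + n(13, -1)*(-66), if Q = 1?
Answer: 362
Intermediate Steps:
n(q, N) = -5 (n(q, N) = (1*1)*(-5) = 1*(-5) = -5)
32 + n(13, -1)*(-66) = 32 - 5*(-66) = 32 + 330 = 362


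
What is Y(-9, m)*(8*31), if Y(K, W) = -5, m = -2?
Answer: -1240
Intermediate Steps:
Y(-9, m)*(8*31) = -40*31 = -5*248 = -1240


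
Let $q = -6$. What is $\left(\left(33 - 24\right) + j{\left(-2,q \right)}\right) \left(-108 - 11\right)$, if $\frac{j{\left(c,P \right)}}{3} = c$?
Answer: $-357$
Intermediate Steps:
$j{\left(c,P \right)} = 3 c$
$\left(\left(33 - 24\right) + j{\left(-2,q \right)}\right) \left(-108 - 11\right) = \left(\left(33 - 24\right) + 3 \left(-2\right)\right) \left(-108 - 11\right) = \left(9 - 6\right) \left(-119\right) = 3 \left(-119\right) = -357$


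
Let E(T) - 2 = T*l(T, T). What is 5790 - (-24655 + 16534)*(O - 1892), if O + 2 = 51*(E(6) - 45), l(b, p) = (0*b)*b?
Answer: -33184737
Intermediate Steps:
l(b, p) = 0 (l(b, p) = 0*b = 0)
E(T) = 2 (E(T) = 2 + T*0 = 2 + 0 = 2)
O = -2195 (O = -2 + 51*(2 - 45) = -2 + 51*(-43) = -2 - 2193 = -2195)
5790 - (-24655 + 16534)*(O - 1892) = 5790 - (-24655 + 16534)*(-2195 - 1892) = 5790 - (-8121)*(-4087) = 5790 - 1*33190527 = 5790 - 33190527 = -33184737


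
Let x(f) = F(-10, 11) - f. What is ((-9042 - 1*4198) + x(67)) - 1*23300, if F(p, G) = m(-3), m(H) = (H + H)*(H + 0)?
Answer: -36589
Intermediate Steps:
m(H) = 2*H² (m(H) = (2*H)*H = 2*H²)
F(p, G) = 18 (F(p, G) = 2*(-3)² = 2*9 = 18)
x(f) = 18 - f
((-9042 - 1*4198) + x(67)) - 1*23300 = ((-9042 - 1*4198) + (18 - 1*67)) - 1*23300 = ((-9042 - 4198) + (18 - 67)) - 23300 = (-13240 - 49) - 23300 = -13289 - 23300 = -36589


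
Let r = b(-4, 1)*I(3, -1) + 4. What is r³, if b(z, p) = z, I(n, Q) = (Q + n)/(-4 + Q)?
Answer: 21952/125 ≈ 175.62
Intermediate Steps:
I(n, Q) = (Q + n)/(-4 + Q)
r = 28/5 (r = -4*(-1 + 3)/(-4 - 1) + 4 = -4*2/(-5) + 4 = -(-4)*2/5 + 4 = -4*(-⅖) + 4 = 8/5 + 4 = 28/5 ≈ 5.6000)
r³ = (28/5)³ = 21952/125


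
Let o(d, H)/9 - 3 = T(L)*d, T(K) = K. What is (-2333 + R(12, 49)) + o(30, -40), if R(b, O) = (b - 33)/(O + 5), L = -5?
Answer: -65815/18 ≈ -3656.4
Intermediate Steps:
R(b, O) = (-33 + b)/(5 + O)
o(d, H) = 27 - 45*d (o(d, H) = 27 + 9*(-5*d) = 27 - 45*d)
(-2333 + R(12, 49)) + o(30, -40) = (-2333 + (-33 + 12)/(5 + 49)) + (27 - 45*30) = (-2333 - 21/54) + (27 - 1350) = (-2333 + (1/54)*(-21)) - 1323 = (-2333 - 7/18) - 1323 = -42001/18 - 1323 = -65815/18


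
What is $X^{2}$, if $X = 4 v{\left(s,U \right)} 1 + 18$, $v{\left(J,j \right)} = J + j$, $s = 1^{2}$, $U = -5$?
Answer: $4$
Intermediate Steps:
$s = 1$
$X = 2$ ($X = 4 \left(1 - 5\right) 1 + 18 = 4 \left(-4\right) 1 + 18 = \left(-16\right) 1 + 18 = -16 + 18 = 2$)
$X^{2} = 2^{2} = 4$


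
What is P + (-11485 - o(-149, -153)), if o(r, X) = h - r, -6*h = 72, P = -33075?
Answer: -44697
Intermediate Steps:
h = -12 (h = -⅙*72 = -12)
o(r, X) = -12 - r
P + (-11485 - o(-149, -153)) = -33075 + (-11485 - (-12 - 1*(-149))) = -33075 + (-11485 - (-12 + 149)) = -33075 + (-11485 - 1*137) = -33075 + (-11485 - 137) = -33075 - 11622 = -44697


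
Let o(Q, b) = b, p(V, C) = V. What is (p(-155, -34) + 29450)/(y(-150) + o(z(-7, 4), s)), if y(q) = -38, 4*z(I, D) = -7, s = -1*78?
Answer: -29295/116 ≈ -252.54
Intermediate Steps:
s = -78
z(I, D) = -7/4 (z(I, D) = (¼)*(-7) = -7/4)
(p(-155, -34) + 29450)/(y(-150) + o(z(-7, 4), s)) = (-155 + 29450)/(-38 - 78) = 29295/(-116) = 29295*(-1/116) = -29295/116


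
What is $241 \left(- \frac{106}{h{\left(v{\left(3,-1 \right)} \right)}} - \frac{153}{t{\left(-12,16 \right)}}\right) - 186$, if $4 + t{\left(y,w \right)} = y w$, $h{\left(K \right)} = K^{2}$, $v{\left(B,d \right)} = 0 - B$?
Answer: $- \frac{5003263}{1764} \approx -2836.3$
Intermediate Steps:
$v{\left(B,d \right)} = - B$
$t{\left(y,w \right)} = -4 + w y$ ($t{\left(y,w \right)} = -4 + y w = -4 + w y$)
$241 \left(- \frac{106}{h{\left(v{\left(3,-1 \right)} \right)}} - \frac{153}{t{\left(-12,16 \right)}}\right) - 186 = 241 \left(- \frac{106}{\left(\left(-1\right) 3\right)^{2}} - \frac{153}{-4 + 16 \left(-12\right)}\right) - 186 = 241 \left(- \frac{106}{\left(-3\right)^{2}} - \frac{153}{-4 - 192}\right) - 186 = 241 \left(- \frac{106}{9} - \frac{153}{-196}\right) - 186 = 241 \left(\left(-106\right) \frac{1}{9} - - \frac{153}{196}\right) - 186 = 241 \left(- \frac{106}{9} + \frac{153}{196}\right) - 186 = 241 \left(- \frac{19399}{1764}\right) - 186 = - \frac{4675159}{1764} - 186 = - \frac{5003263}{1764}$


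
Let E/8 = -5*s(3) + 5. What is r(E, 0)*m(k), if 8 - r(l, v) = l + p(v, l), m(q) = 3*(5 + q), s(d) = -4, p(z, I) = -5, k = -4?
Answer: -561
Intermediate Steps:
m(q) = 15 + 3*q
E = 200 (E = 8*(-5*(-4) + 5) = 8*(20 + 5) = 8*25 = 200)
r(l, v) = 13 - l (r(l, v) = 8 - (l - 5) = 8 - (-5 + l) = 8 + (5 - l) = 13 - l)
r(E, 0)*m(k) = (13 - 1*200)*(15 + 3*(-4)) = (13 - 200)*(15 - 12) = -187*3 = -561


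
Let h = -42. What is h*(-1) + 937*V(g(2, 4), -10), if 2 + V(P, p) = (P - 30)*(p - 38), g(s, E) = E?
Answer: 1167544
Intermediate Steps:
V(P, p) = -2 + (-38 + p)*(-30 + P) (V(P, p) = -2 + (P - 30)*(p - 38) = -2 + (-30 + P)*(-38 + p) = -2 + (-38 + p)*(-30 + P))
h*(-1) + 937*V(g(2, 4), -10) = -42*(-1) + 937*(1138 - 38*4 - 30*(-10) + 4*(-10)) = 42 + 937*(1138 - 152 + 300 - 40) = 42 + 937*1246 = 42 + 1167502 = 1167544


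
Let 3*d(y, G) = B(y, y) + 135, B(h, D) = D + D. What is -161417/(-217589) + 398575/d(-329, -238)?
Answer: -8390070514/3670937 ≈ -2285.5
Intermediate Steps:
B(h, D) = 2*D
d(y, G) = 45 + 2*y/3 (d(y, G) = (2*y + 135)/3 = (135 + 2*y)/3 = 45 + 2*y/3)
-161417/(-217589) + 398575/d(-329, -238) = -161417/(-217589) + 398575/(45 + (⅔)*(-329)) = -161417*(-1/217589) + 398575/(45 - 658/3) = 5207/7019 + 398575/(-523/3) = 5207/7019 + 398575*(-3/523) = 5207/7019 - 1195725/523 = -8390070514/3670937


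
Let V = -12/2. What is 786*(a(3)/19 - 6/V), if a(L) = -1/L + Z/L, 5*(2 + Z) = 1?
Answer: 71002/95 ≈ 747.39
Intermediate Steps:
Z = -9/5 (Z = -2 + (⅕)*1 = -2 + ⅕ = -9/5 ≈ -1.8000)
a(L) = -14/(5*L) (a(L) = -1/L - 9/(5*L) = -14/(5*L))
V = -6 (V = -12*½ = -6)
786*(a(3)/19 - 6/V) = 786*(-14/5/3/19 - 6/(-6)) = 786*(-14/5*⅓*(1/19) - 6*(-⅙)) = 786*(-14/15*1/19 + 1) = 786*(-14/285 + 1) = 786*(271/285) = 71002/95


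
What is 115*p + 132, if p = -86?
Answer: -9758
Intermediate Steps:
115*p + 132 = 115*(-86) + 132 = -9890 + 132 = -9758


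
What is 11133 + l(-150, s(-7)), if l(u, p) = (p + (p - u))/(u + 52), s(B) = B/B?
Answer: 545441/49 ≈ 11131.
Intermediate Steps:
s(B) = 1
l(u, p) = (-u + 2*p)/(52 + u)
11133 + l(-150, s(-7)) = 11133 + (-1*(-150) + 2*1)/(52 - 150) = 11133 + (150 + 2)/(-98) = 11133 - 1/98*152 = 11133 - 76/49 = 545441/49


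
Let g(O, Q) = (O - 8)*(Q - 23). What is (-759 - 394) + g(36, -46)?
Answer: -3085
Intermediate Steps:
g(O, Q) = (-23 + Q)*(-8 + O) (g(O, Q) = (-8 + O)*(-23 + Q) = (-23 + Q)*(-8 + O))
(-759 - 394) + g(36, -46) = (-759 - 394) + (184 - 23*36 - 8*(-46) + 36*(-46)) = -1153 + (184 - 828 + 368 - 1656) = -1153 - 1932 = -3085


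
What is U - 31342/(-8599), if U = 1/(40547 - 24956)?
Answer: 488661721/134067009 ≈ 3.6449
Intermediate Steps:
U = 1/15591 ≈ 6.4140e-5
U - 31342/(-8599) = 1/15591 - 31342/(-8599) = 1/15591 - 31342*(-1/8599) = 1/15591 + 31342/8599 = 488661721/134067009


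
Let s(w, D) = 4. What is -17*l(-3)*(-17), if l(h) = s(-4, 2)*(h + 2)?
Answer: -1156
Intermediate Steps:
l(h) = 8 + 4*h (l(h) = 4*(h + 2) = 4*(2 + h) = 8 + 4*h)
-17*l(-3)*(-17) = -17*(8 + 4*(-3))*(-17) = -17*(8 - 12)*(-17) = -17*(-4)*(-17) = 68*(-17) = -1156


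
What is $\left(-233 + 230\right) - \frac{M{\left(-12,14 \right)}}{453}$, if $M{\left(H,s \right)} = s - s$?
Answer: $-3$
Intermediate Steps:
$M{\left(H,s \right)} = 0$
$\left(-233 + 230\right) - \frac{M{\left(-12,14 \right)}}{453} = \left(-233 + 230\right) - \frac{0}{453} = -3 - 0 \cdot \frac{1}{453} = -3 - 0 = -3 + 0 = -3$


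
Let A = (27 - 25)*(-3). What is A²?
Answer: 36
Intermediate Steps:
A = -6 (A = 2*(-3) = -6)
A² = (-6)² = 36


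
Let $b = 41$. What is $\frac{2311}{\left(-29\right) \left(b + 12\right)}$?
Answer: $- \frac{2311}{1537} \approx -1.5036$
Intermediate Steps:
$\frac{2311}{\left(-29\right) \left(b + 12\right)} = \frac{2311}{\left(-29\right) \left(41 + 12\right)} = \frac{2311}{\left(-29\right) 53} = \frac{2311}{-1537} = 2311 \left(- \frac{1}{1537}\right) = - \frac{2311}{1537}$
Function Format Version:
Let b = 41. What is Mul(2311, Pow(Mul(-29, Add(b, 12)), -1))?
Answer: Rational(-2311, 1537) ≈ -1.5036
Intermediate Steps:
Mul(2311, Pow(Mul(-29, Add(b, 12)), -1)) = Mul(2311, Pow(Mul(-29, Add(41, 12)), -1)) = Mul(2311, Pow(Mul(-29, 53), -1)) = Mul(2311, Pow(-1537, -1)) = Mul(2311, Rational(-1, 1537)) = Rational(-2311, 1537)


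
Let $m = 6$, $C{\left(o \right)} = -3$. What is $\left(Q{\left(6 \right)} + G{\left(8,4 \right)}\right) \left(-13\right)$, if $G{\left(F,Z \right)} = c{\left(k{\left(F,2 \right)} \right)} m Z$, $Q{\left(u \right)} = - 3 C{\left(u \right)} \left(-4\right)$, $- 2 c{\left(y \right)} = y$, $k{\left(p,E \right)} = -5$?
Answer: $-312$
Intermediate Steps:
$c{\left(y \right)} = - \frac{y}{2}$
$Q{\left(u \right)} = -36$ ($Q{\left(u \right)} = \left(-3\right) \left(-3\right) \left(-4\right) = 9 \left(-4\right) = -36$)
$G{\left(F,Z \right)} = 15 Z$ ($G{\left(F,Z \right)} = \left(- \frac{1}{2}\right) \left(-5\right) 6 Z = \frac{5}{2} \cdot 6 Z = 15 Z$)
$\left(Q{\left(6 \right)} + G{\left(8,4 \right)}\right) \left(-13\right) = \left(-36 + 15 \cdot 4\right) \left(-13\right) = \left(-36 + 60\right) \left(-13\right) = 24 \left(-13\right) = -312$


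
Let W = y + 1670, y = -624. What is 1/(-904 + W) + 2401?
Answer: 340943/142 ≈ 2401.0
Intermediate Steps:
W = 1046 (W = -624 + 1670 = 1046)
1/(-904 + W) + 2401 = 1/(-904 + 1046) + 2401 = 1/142 + 2401 = 340943/142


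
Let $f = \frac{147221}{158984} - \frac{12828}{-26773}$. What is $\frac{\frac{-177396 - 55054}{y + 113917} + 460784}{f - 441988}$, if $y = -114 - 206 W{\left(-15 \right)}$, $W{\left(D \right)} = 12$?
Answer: $- \frac{218354421337672398128}{209447733573623771061} \approx -1.0425$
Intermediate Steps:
$f = \frac{5980994585}{4256478632}$ ($f = 147221 \cdot \frac{1}{158984} - - \frac{12828}{26773} = \frac{147221}{158984} + \frac{12828}{26773} = \frac{5980994585}{4256478632} \approx 1.4052$)
$y = -2586$ ($y = -114 - 2472 = -2586$)
$\frac{\frac{-177396 - 55054}{y + 113917} + 460784}{f - 441988} = \frac{\frac{-177396 - 55054}{-2586 + 113917} + 460784}{\frac{5980994585}{4256478632} - 441988} = \frac{- \frac{232450}{111331} + 460784}{- \frac{1881306496605831}{4256478632}} = \left(\left(-232450\right) \frac{1}{111331} + 460784\right) \left(- \frac{4256478632}{1881306496605831}\right) = \left(- \frac{232450}{111331} + 460784\right) \left(- \frac{4256478632}{1881306496605831}\right) = \frac{51299311054}{111331} \left(- \frac{4256478632}{1881306496605831}\right) = - \frac{218354421337672398128}{209447733573623771061}$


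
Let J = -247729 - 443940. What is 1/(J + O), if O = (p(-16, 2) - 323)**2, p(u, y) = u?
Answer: -1/576748 ≈ -1.7339e-6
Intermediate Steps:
O = 114921 (O = (-16 - 323)**2 = (-339)**2 = 114921)
J = -691669
1/(J + O) = 1/(-691669 + 114921) = 1/(-576748) = -1/576748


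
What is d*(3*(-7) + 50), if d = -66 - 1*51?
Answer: -3393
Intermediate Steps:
d = -117 (d = -66 - 51 = -117)
d*(3*(-7) + 50) = -117*(3*(-7) + 50) = -117*(-21 + 50) = -117*29 = -3393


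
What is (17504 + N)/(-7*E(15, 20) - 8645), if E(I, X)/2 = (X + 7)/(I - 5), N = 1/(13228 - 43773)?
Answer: -534659679/265216126 ≈ -2.0159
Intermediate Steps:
N = -1/30545 (N = 1/(-30545) = -1/30545 ≈ -3.2739e-5)
E(I, X) = 2*(7 + X)/(-5 + I) (E(I, X) = 2*((X + 7)/(I - 5)) = 2*((7 + X)/(-5 + I)) = 2*(7 + X)/(-5 + I))
(17504 + N)/(-7*E(15, 20) - 8645) = (17504 - 1/30545)/(-14*(7 + 20)/(-5 + 15) - 8645) = 534659679/(30545*(-14*27/10 - 8645)) = 534659679/(30545*(-7*27/5 - 8645)) = 534659679/(30545*(-189/5 - 8645)) = 534659679/(30545*(-43414/5)) = (534659679/30545)*(-5/43414) = -534659679/265216126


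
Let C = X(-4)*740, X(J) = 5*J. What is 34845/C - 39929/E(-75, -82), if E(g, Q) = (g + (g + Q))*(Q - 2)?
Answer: -15875107/3605280 ≈ -4.4033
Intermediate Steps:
E(g, Q) = (-2 + Q)*(Q + 2*g) (E(g, Q) = (g + (Q + g))*(-2 + Q) = (Q + 2*g)*(-2 + Q) = (-2 + Q)*(Q + 2*g))
C = -14800 (C = (5*(-4))*740 = -20*740 = -14800)
34845/C - 39929/E(-75, -82) = 34845/(-14800) - 39929/((-82)² - 4*(-75) - 2*(-82) + 2*(-82)*(-75)) = 34845*(-1/14800) - 39929/(6724 + 300 + 164 + 12300) = -6969/2960 - 39929/19488 = -15875107/3605280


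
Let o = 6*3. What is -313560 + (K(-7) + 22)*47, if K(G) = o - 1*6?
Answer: -311962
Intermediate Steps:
o = 18
K(G) = 12 (K(G) = 18 - 1*6 = 18 - 6 = 12)
-313560 + (K(-7) + 22)*47 = -313560 + (12 + 22)*47 = -313560 + 34*47 = -313560 + 1598 = -311962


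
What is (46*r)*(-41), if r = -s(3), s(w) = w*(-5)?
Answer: -28290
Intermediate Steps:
s(w) = -5*w
r = 15 (r = -(-5)*3 = -1*(-15) = 15)
(46*r)*(-41) = (46*15)*(-41) = 690*(-41) = -28290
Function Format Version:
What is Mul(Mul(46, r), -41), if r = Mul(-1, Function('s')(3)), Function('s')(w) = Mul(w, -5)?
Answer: -28290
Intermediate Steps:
Function('s')(w) = Mul(-5, w)
r = 15 (r = Mul(-1, Mul(-5, 3)) = Mul(-1, -15) = 15)
Mul(Mul(46, r), -41) = Mul(Mul(46, 15), -41) = Mul(690, -41) = -28290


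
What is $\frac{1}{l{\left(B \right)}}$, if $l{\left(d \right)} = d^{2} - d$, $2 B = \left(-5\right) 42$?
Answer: $\frac{1}{11130} \approx 8.9847 \cdot 10^{-5}$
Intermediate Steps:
$B = -105$ ($B = \frac{\left(-5\right) 42}{2} = \frac{1}{2} \left(-210\right) = -105$)
$\frac{1}{l{\left(B \right)}} = \frac{1}{\left(-105\right) \left(-1 - 105\right)} = \frac{1}{\left(-105\right) \left(-106\right)} = \frac{1}{11130}$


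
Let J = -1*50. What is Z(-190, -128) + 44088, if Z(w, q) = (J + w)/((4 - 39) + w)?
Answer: 661336/15 ≈ 44089.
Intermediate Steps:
J = -50
Z(w, q) = (-50 + w)/(-35 + w) (Z(w, q) = (-50 + w)/((4 - 39) + w) = (-50 + w)/(-35 + w))
Z(-190, -128) + 44088 = (-50 - 190)/(-35 - 190) + 44088 = -240/(-225) + 44088 = -1/225*(-240) + 44088 = 16/15 + 44088 = 661336/15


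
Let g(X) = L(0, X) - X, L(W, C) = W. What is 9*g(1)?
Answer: -9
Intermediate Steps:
g(X) = -X (g(X) = 0 - X = -X)
9*g(1) = 9*(-1*1) = 9*(-1) = -9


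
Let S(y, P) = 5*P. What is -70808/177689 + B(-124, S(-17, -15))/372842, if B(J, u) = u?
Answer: -26413523011/66249922138 ≈ -0.39869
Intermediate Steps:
-70808/177689 + B(-124, S(-17, -15))/372842 = -70808/177689 + (5*(-15))/372842 = -70808*1/177689 - 75*1/372842 = -70808/177689 - 75/372842 = -26413523011/66249922138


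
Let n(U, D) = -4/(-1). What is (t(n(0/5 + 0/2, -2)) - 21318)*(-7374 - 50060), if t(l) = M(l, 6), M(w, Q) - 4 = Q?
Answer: 1223803672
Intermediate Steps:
M(w, Q) = 4 + Q
n(U, D) = 4 (n(U, D) = -4*(-1) = 4)
t(l) = 10 (t(l) = 4 + 6 = 10)
(t(n(0/5 + 0/2, -2)) - 21318)*(-7374 - 50060) = (10 - 21318)*(-7374 - 50060) = -21308*(-57434) = 1223803672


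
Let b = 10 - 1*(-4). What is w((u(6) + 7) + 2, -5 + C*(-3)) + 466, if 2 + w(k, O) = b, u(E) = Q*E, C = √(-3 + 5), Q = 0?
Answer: 478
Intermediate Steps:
C = √2 ≈ 1.4142
u(E) = 0 (u(E) = 0*E = 0)
b = 14 (b = 10 + 4 = 14)
w(k, O) = 12 (w(k, O) = -2 + 14 = 12)
w((u(6) + 7) + 2, -5 + C*(-3)) + 466 = 12 + 466 = 478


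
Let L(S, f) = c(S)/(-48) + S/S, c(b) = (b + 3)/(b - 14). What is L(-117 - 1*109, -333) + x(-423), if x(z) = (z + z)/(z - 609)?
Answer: 891851/495360 ≈ 1.8004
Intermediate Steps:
x(z) = 2*z/(-609 + z) (x(z) = (2*z)/(-609 + z) = 2*z/(-609 + z))
c(b) = (3 + b)/(-14 + b)
L(S, f) = 1 - (3 + S)/(48*(-14 + S)) (L(S, f) = ((3 + S)/(-14 + S))/(-48) + S/S = ((3 + S)/(-14 + S))*(-1/48) + 1 = -(3 + S)/(48*(-14 + S)) + 1 = 1 - (3 + S)/(48*(-14 + S)))
L(-117 - 1*109, -333) + x(-423) = (-675 + 47*(-117 - 1*109))/(48*(-14 + (-117 - 1*109))) + 2*(-423)/(-609 - 423) = (-675 + 47*(-117 - 109))/(48*(-14 + (-117 - 109))) + 2*(-423)/(-1032) = (-675 + 47*(-226))/(48*(-14 - 226)) + 2*(-423)*(-1/1032) = (1/48)*(-675 - 10622)/(-240) + 141/172 = (1/48)*(-1/240)*(-11297) + 141/172 = 11297/11520 + 141/172 = 891851/495360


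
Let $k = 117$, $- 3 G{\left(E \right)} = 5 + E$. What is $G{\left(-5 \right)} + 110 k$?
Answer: $12870$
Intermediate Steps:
$G{\left(E \right)} = - \frac{5}{3} - \frac{E}{3}$ ($G{\left(E \right)} = - \frac{5 + E}{3} = - \frac{5}{3} - \frac{E}{3}$)
$G{\left(-5 \right)} + 110 k = \left(- \frac{5}{3} - - \frac{5}{3}\right) + 110 \cdot 117 = \left(- \frac{5}{3} + \frac{5}{3}\right) + 12870 = 0 + 12870 = 12870$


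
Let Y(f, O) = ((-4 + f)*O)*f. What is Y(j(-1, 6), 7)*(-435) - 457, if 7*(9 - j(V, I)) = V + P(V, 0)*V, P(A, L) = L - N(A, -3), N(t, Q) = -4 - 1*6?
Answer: -1483939/7 ≈ -2.1199e+5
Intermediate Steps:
N(t, Q) = -10 (N(t, Q) = -4 - 6 = -10)
P(A, L) = 10 + L (P(A, L) = L - 1*(-10) = L + 10 = 10 + L)
j(V, I) = 9 - 11*V/7 (j(V, I) = 9 - (V + (10 + 0)*V)/7 = 9 - (V + 10*V)/7 = 9 - 11*V/7)
Y(f, O) = O*f*(-4 + f) (Y(f, O) = (O*(-4 + f))*f = O*f*(-4 + f))
Y(j(-1, 6), 7)*(-435) - 457 = (7*(9 - 11/7*(-1))*(-4 + (9 - 11/7*(-1))))*(-435) - 457 = (7*(9 + 11/7)*(-4 + (9 + 11/7)))*(-435) - 457 = (7*(74/7)*(-4 + 74/7))*(-435) - 457 = (7*(74/7)*(46/7))*(-435) - 457 = (3404/7)*(-435) - 457 = -1480740/7 - 457 = -1483939/7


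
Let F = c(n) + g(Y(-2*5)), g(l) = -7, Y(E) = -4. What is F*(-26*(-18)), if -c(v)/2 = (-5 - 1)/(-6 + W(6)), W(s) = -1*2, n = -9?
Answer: -3978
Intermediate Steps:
W(s) = -2
c(v) = -3/2 (c(v) = -2*(-5 - 1)/(-6 - 2) = -(-12)/(-8) = -(-12)*(-1)/8 = -2*3/4 = -3/2)
F = -17/2 (F = -3/2 - 7 = -17/2 ≈ -8.5000)
F*(-26*(-18)) = -(-221)*(-18) = -17/2*468 = -3978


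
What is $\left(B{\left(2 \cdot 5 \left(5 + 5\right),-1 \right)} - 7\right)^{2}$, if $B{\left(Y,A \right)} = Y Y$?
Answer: $99860049$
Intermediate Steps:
$B{\left(Y,A \right)} = Y^{2}$
$\left(B{\left(2 \cdot 5 \left(5 + 5\right),-1 \right)} - 7\right)^{2} = \left(\left(2 \cdot 5 \left(5 + 5\right)\right)^{2} - 7\right)^{2} = \left(\left(10 \cdot 10\right)^{2} - 7\right)^{2} = \left(100^{2} - 7\right)^{2} = \left(10000 - 7\right)^{2} = 9993^{2} = 99860049$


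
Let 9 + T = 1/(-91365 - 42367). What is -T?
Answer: 1203589/133732 ≈ 9.0000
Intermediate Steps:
T = -1203589/133732 (T = -9 + 1/(-91365 - 42367) = -9 + 1/(-133732) = -9 - 1/133732 = -1203589/133732 ≈ -9.0000)
-T = -1*(-1203589/133732) = 1203589/133732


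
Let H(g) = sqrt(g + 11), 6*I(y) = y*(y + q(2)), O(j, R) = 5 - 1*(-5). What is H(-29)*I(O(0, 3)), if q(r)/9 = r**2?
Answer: 230*I*sqrt(2) ≈ 325.27*I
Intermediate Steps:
O(j, R) = 10 (O(j, R) = 5 + 5 = 10)
q(r) = 9*r**2
I(y) = y*(36 + y)/6 (I(y) = (y*(y + 9*2**2))/6 = (y*(y + 9*4))/6 = (y*(y + 36))/6 = (y*(36 + y))/6 = y*(36 + y)/6)
H(g) = sqrt(11 + g)
H(-29)*I(O(0, 3)) = sqrt(11 - 29)*((1/6)*10*(36 + 10)) = sqrt(-18)*((1/6)*10*46) = (3*I*sqrt(2))*(230/3) = 230*I*sqrt(2)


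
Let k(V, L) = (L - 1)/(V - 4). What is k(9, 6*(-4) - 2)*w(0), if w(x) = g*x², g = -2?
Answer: 0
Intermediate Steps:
w(x) = -2*x²
k(V, L) = (-1 + L)/(-4 + V)
k(9, 6*(-4) - 2)*w(0) = ((-1 + (6*(-4) - 2))/(-4 + 9))*(-2*0²) = ((-1 + (-24 - 2))/5)*(-2*0) = ((-1 - 26)/5)*0 = ((⅕)*(-27))*0 = -27/5*0 = 0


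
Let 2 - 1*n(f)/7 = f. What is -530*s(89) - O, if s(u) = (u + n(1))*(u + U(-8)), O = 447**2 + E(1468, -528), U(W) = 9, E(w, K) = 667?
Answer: -5186716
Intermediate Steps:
n(f) = 14 - 7*f
O = 200476 (O = 447**2 + 667 = 199809 + 667 = 200476)
s(u) = (7 + u)*(9 + u) (s(u) = (u + (14 - 7*1))*(u + 9) = (u + (14 - 7))*(9 + u) = (u + 7)*(9 + u) = (7 + u)*(9 + u))
-530*s(89) - O = -530*(63 + 89**2 + 16*89) - 1*200476 = -530*(63 + 7921 + 1424) - 200476 = -530*9408 - 200476 = -4986240 - 200476 = -5186716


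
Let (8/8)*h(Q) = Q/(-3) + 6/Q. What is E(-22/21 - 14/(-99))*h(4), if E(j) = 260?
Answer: 130/3 ≈ 43.333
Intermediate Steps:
h(Q) = 6/Q - Q/3 (h(Q) = Q/(-3) + 6/Q = Q*(-1/3) + 6/Q = -Q/3 + 6/Q = 6/Q - Q/3)
E(-22/21 - 14/(-99))*h(4) = 260*(6/4 - 1/3*4) = 260*(6*(1/4) - 4/3) = 260*(3/2 - 4/3) = 260*(1/6) = 130/3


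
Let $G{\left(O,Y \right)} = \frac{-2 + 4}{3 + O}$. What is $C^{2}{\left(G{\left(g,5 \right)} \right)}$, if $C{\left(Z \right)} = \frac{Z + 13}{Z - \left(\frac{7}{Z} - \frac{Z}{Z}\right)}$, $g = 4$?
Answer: $\frac{34596}{105625} \approx 0.32754$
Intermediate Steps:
$G{\left(O,Y \right)} = \frac{2}{3 + O}$
$C{\left(Z \right)} = \frac{13 + Z}{1 + Z - \frac{7}{Z}}$ ($C{\left(Z \right)} = \frac{13 + Z}{Z + \left(- \frac{7}{Z} + 1\right)} = \frac{13 + Z}{Z + \left(1 - \frac{7}{Z}\right)} = \frac{13 + Z}{1 + Z - \frac{7}{Z}}$)
$C^{2}{\left(G{\left(g,5 \right)} \right)} = \left(\frac{\frac{2}{3 + 4} \left(13 + \frac{2}{3 + 4}\right)}{-7 + \frac{2}{3 + 4} + \left(\frac{2}{3 + 4}\right)^{2}}\right)^{2} = \left(\frac{\frac{2}{7} \left(13 + \frac{2}{7}\right)}{-7 + \frac{2}{7} + \left(\frac{2}{7}\right)^{2}}\right)^{2} = \left(\frac{2 \cdot \frac{1}{7} \left(13 + 2 \cdot \frac{1}{7}\right)}{-7 + 2 \cdot \frac{1}{7} + \left(2 \cdot \frac{1}{7}\right)^{2}}\right)^{2} = \left(\frac{2 \left(13 + \frac{2}{7}\right)}{7 \left(-7 + \frac{2}{7} + \left(\frac{2}{7}\right)^{2}\right)}\right)^{2} = \left(\frac{2}{7} \frac{1}{-7 + \frac{2}{7} + \frac{4}{49}} \cdot \frac{93}{7}\right)^{2} = \left(\frac{2}{7} \frac{1}{- \frac{325}{49}} \cdot \frac{93}{7}\right)^{2} = \left(\frac{2}{7} \left(- \frac{49}{325}\right) \frac{93}{7}\right)^{2} = \left(- \frac{186}{325}\right)^{2} = \frac{34596}{105625}$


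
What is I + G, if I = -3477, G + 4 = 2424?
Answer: -1057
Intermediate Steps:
G = 2420 (G = -4 + 2424 = 2420)
I + G = -3477 + 2420 = -1057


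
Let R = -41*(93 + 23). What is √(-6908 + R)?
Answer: 108*I ≈ 108.0*I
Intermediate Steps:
R = -4756 (R = -41*116 = -4756)
√(-6908 + R) = √(-6908 - 4756) = √(-11664) = 108*I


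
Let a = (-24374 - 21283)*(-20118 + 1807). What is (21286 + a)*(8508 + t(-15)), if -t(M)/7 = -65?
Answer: 7493485792319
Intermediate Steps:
a = 836025327 (a = -45657*(-18311) = 836025327)
t(M) = 455 (t(M) = -7*(-65) = 455)
(21286 + a)*(8508 + t(-15)) = (21286 + 836025327)*(8508 + 455) = 836046613*8963 = 7493485792319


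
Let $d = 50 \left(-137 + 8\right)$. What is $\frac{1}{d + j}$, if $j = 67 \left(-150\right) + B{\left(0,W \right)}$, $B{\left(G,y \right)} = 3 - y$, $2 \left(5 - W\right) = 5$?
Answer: $- \frac{2}{32999} \approx -6.0608 \cdot 10^{-5}$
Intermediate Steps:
$W = \frac{5}{2}$ ($W = 5 - \frac{5}{2} = \frac{5}{2} \approx 2.5$)
$j = - \frac{20099}{2}$ ($j = 67 \left(-150\right) + \left(3 - \frac{5}{2}\right) = -10050 + \left(3 - \frac{5}{2}\right) = -10050 + \frac{1}{2} = - \frac{20099}{2} \approx -10050.0$)
$d = -6450$ ($d = 50 \left(-129\right) = -6450$)
$\frac{1}{d + j} = \frac{1}{-6450 - \frac{20099}{2}} = \frac{1}{- \frac{32999}{2}} = - \frac{2}{32999}$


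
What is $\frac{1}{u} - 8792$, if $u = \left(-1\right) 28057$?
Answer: $- \frac{246677145}{28057} \approx -8792.0$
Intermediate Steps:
$u = -28057$
$\frac{1}{u} - 8792 = \frac{1}{-28057} - 8792 = - \frac{1}{28057} - 8792 = - \frac{246677145}{28057}$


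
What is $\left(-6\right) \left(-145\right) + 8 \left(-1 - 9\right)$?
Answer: $790$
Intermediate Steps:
$\left(-6\right) \left(-145\right) + 8 \left(-1 - 9\right) = 870 + 8 \left(-10\right) = 870 - 80 = 790$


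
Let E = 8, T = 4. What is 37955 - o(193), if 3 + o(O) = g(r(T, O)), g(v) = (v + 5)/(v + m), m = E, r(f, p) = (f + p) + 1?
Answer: 7819145/206 ≈ 37957.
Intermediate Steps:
r(f, p) = 1 + f + p
m = 8
g(v) = (5 + v)/(8 + v) (g(v) = (v + 5)/(v + 8) = (5 + v)/(8 + v))
o(O) = -3 + (10 + O)/(13 + O) (o(O) = -3 + (5 + (1 + 4 + O))/(8 + (1 + 4 + O)) = -3 + (5 + (5 + O))/(8 + (5 + O)) = -3 + (10 + O)/(13 + O))
37955 - o(193) = 37955 - (-29 - 2*193)/(13 + 193) = 37955 - (-29 - 386)/206 = 37955 - (-415)/206 = 37955 - 1*(-415/206) = 37955 + 415/206 = 7819145/206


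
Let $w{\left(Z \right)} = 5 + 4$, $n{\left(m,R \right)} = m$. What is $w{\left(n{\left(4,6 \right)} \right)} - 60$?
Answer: $-51$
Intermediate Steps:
$w{\left(Z \right)} = 9$
$w{\left(n{\left(4,6 \right)} \right)} - 60 = 9 - 60 = -51$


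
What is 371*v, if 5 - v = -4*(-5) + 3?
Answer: -6678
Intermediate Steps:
v = -18 (v = 5 - (-4*(-5) + 3) = 5 - (20 + 3) = 5 - 1*23 = 5 - 23 = -18)
371*v = 371*(-18) = -6678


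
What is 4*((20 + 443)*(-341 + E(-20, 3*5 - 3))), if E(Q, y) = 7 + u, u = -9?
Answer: -635236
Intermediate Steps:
E(Q, y) = -2 (E(Q, y) = 7 - 9 = -2)
4*((20 + 443)*(-341 + E(-20, 3*5 - 3))) = 4*((20 + 443)*(-341 - 2)) = 4*(463*(-343)) = 4*(-158809) = -635236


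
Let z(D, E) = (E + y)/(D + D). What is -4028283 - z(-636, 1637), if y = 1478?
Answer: -5123972861/1272 ≈ -4.0283e+6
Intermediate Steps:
z(D, E) = (1478 + E)/(2*D) (z(D, E) = (E + 1478)/(D + D) = (1478 + E)/((2*D)) = (1478 + E)*(1/(2*D)) = (1478 + E)/(2*D))
-4028283 - z(-636, 1637) = -4028283 - (1478 + 1637)/(2*(-636)) = -4028283 - (-1)*3115/(2*636) = -4028283 - 1*(-3115/1272) = -4028283 + 3115/1272 = -5123972861/1272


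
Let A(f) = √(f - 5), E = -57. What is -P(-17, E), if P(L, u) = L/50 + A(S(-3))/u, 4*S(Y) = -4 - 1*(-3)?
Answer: 17/50 + I*√21/114 ≈ 0.34 + 0.040198*I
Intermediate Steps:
S(Y) = -¼ (S(Y) = (-4 - 1*(-3))/4 = (-4 + 3)/4 = (¼)*(-1) = -¼)
A(f) = √(-5 + f)
P(L, u) = L/50 + I*√21/(2*u) (P(L, u) = L/50 + √(-5 - ¼)/u = L*(1/50) + √(-21/4)/u = L/50 + (I*√21/2)/u = L/50 + I*√21/(2*u))
-P(-17, E) = -((1/50)*(-17) + (½)*I*√21/(-57)) = -(-17/50 + (½)*I*√21*(-1/57)) = -(-17/50 - I*√21/114) = 17/50 + I*√21/114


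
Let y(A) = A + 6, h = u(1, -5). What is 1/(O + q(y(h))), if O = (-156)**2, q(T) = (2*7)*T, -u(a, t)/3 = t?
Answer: 1/24630 ≈ 4.0601e-5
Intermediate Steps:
u(a, t) = -3*t
h = 15 (h = -3*(-5) = 15)
y(A) = 6 + A
q(T) = 14*T
O = 24336
1/(O + q(y(h))) = 1/(24336 + 14*(6 + 15)) = 1/(24336 + 14*21) = 1/(24336 + 294) = 1/24630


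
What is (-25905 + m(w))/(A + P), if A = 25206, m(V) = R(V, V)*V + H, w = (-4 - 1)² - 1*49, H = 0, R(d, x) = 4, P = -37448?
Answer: 26001/12242 ≈ 2.1239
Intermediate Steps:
w = -24 (w = (-5)² - 49 = 25 - 49 = -24)
m(V) = 4*V (m(V) = 4*V + 0 = 4*V)
(-25905 + m(w))/(A + P) = (-25905 + 4*(-24))/(25206 - 37448) = (-25905 - 96)/(-12242) = -26001*(-1/12242) = 26001/12242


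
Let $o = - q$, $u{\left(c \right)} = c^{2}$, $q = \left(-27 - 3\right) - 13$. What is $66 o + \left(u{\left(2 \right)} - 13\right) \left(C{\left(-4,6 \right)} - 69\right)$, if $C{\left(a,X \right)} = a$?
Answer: $3495$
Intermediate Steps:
$q = -43$ ($q = -30 - 13 = -43$)
$o = 43$ ($o = \left(-1\right) \left(-43\right) = 43$)
$66 o + \left(u{\left(2 \right)} - 13\right) \left(C{\left(-4,6 \right)} - 69\right) = 66 \cdot 43 + \left(2^{2} - 13\right) \left(-4 - 69\right) = 2838 + \left(4 - 13\right) \left(-73\right) = 2838 - -657 = 2838 + 657 = 3495$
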